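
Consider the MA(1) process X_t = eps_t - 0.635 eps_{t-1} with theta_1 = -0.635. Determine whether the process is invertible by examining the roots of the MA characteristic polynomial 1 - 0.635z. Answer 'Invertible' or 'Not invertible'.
\text{Invertible}

The MA(q) characteristic polynomial is P(z) = 1 - 0.635z.
Invertibility requires all roots to lie outside the unit circle, i.e. |z| > 1 for every root.
This is linear in z: 1 + (-0.635) z = 0  =>  z = -1/(-0.635) = 1.574803,  |z| = 1.574803.
Moduli of all roots: 1.5748.
All moduli strictly greater than 1? Yes.
Verdict: Invertible.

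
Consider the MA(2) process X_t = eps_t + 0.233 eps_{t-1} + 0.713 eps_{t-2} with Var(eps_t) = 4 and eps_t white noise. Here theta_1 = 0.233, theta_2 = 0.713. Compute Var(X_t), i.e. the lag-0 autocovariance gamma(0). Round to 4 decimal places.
\gamma(0) = 6.2506

For an MA(q) process X_t = eps_t + sum_i theta_i eps_{t-i} with
Var(eps_t) = sigma^2, the variance is
  gamma(0) = sigma^2 * (1 + sum_i theta_i^2).
  sum_i theta_i^2 = (0.233)^2 + (0.713)^2 = 0.054289 + 0.508369 = 0.562658.
  gamma(0) = 4 * (1 + 0.562658) = 4 * 1.562658 = 6.250632, which rounds to 6.2506.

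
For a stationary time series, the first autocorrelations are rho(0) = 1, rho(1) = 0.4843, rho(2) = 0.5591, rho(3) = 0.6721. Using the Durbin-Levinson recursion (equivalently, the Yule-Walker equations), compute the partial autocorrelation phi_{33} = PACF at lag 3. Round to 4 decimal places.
\phi_{33} = 0.4950

The PACF at lag k is phi_{kk}, the last component of the solution
to the Yule-Walker system G_k phi = r_k where
  (G_k)_{ij} = rho(|i - j|), (r_k)_i = rho(i), i,j = 1..k.
Equivalently, Durbin-Levinson gives phi_{kk} iteratively:
  phi_{11} = rho(1)
  phi_{kk} = [rho(k) - sum_{j=1..k-1} phi_{k-1,j} rho(k-j)]
            / [1 - sum_{j=1..k-1} phi_{k-1,j} rho(j)],
  phi_{k,j} = phi_{k-1,j} - phi_{kk} phi_{k-1,k-j},  j = 1..k-1.
Step k = 1:
  phi_11 = rho(1) = 0.4843.
Step k = 2:
  phi_22 = [rho(2) - phi_11 rho(1)] / [1 - phi_11 rho(1)] = [0.5591 - (0.4843)(0.4843)] / [1 - (0.4843)(0.4843)]
         = 0.32455351 / 0.76545351 = 0.424002.
  Update: phi_21 = phi_11 - phi_22 phi_11 = 0.4843 - (0.424002)(0.4843) = 0.278956.
Step k = 3:
  phi_33 = [rho(3) - phi_21 rho(2) - phi_22 rho(1)] / [1 - phi_21 rho(1) - phi_22 rho(2)]
    numerator   = 0.6721 - (0.278956)(0.5591) - (0.424002)(0.4843) = 0.31079171
    denominator = 1 - (0.278956)(0.4843) - (0.424002)(0.5591) = 0.6278423
  phi_33 = 0.31079171 / 0.6278423 = 0.495.
Therefore phi_{33} = 0.4950.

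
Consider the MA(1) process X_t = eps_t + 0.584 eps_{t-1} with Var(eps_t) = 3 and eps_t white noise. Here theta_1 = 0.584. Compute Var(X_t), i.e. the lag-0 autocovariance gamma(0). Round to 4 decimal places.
\gamma(0) = 4.0232

For an MA(q) process X_t = eps_t + sum_i theta_i eps_{t-i} with
Var(eps_t) = sigma^2, the variance is
  gamma(0) = sigma^2 * (1 + sum_i theta_i^2).
  sum_i theta_i^2 = (0.584)^2 = 0.341056.
  gamma(0) = 3 * (1 + 0.341056) = 3 * 1.341056 = 4.023168, which rounds to 4.0232.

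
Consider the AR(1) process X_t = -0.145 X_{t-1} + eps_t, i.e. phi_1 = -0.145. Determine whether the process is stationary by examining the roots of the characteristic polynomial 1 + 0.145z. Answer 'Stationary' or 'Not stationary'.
\text{Stationary}

The AR(p) characteristic polynomial is P(z) = 1 + 0.145z.
Stationarity requires all roots to lie outside the unit circle, i.e. |z| > 1 for every root.
This is linear in z: 1 + (0.145) z = 0  =>  z = -1/(0.145) = -6.896552,  |z| = 6.896552.
Moduli of all roots: 6.8966.
All moduli strictly greater than 1? Yes.
Verdict: Stationary.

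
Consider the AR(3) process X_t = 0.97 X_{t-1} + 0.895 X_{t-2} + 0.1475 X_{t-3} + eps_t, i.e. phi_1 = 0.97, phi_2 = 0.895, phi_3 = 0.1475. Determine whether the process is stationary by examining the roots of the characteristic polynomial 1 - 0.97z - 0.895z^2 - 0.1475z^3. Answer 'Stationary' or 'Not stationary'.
\text{Not stationary}

The AR(p) characteristic polynomial is P(z) = 1 - 0.97z - 0.895z^2 - 0.1475z^3.
Stationarity requires all roots to lie outside the unit circle, i.e. |z| > 1 for every root.
Degree 3: look for a simple real root z0 first, then factor out (1 - z/z0) and solve the remaining quadratic.
Testing z0 = -4: P(-4) = 1 + (-0.97)(-4) + (-0.895)(-4)^2 + (-0.1475)(-4)^3
  = 1 + (3.88) + (-14.32) + (9.44) = 0.  So z_0 = -4 is a root, |z_0| = 4.
Divide out the factor (1 + 0.25 z) = (1 - z/z0) (since 1/z0 = -0.25):
  P(z) = (1 + 0.25 z)(1 + (-1.22) z + (-0.59) z^2)
  [check: z-coef -1.22 - (-0.25) = -0.97; z^2-coef -0.59 - (-0.25)(-1.22) = -0.895; z^3-coef -(-0.25)(-0.59) = -0.1475.]
Remaining roots from the quadratic factor 1 + (-1.22) z + (-0.59) z^2:
  Set 1 + (-1.22) z + (-0.59) z^2 = 0, i.e. a z^2 + b z + c = 0 with a = -0.59, b = -1.22, c = 1.
  Discriminant D = b^2 - 4ac = (-1.22)^2 - 4*(-0.59)*1 = 1.4884 - (-2.36) = 3.8484.
  D >= 0, so the roots are real: z = (-b +/- sqrt(D)) / (2a) = (1.22 +/- 1.961734) / (-1.18).
    z_1 = (1.22 + 1.961734) / (-1.18) = -2.6964,   |z_1| = 2.6964.
    z_2 = (1.22 - 1.961734) / (-1.18) = 0.6286,   |z_2| = 0.6286.
Moduli of all roots: 4.0000, 2.6964, 0.6286.
All moduli strictly greater than 1? No.
Verdict: Not stationary.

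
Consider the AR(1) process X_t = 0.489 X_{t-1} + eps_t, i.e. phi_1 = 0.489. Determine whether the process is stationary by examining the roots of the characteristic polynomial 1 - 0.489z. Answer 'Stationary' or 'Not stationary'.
\text{Stationary}

The AR(p) characteristic polynomial is P(z) = 1 - 0.489z.
Stationarity requires all roots to lie outside the unit circle, i.e. |z| > 1 for every root.
This is linear in z: 1 + (-0.489) z = 0  =>  z = -1/(-0.489) = 2.04499,  |z| = 2.04499.
Moduli of all roots: 2.0450.
All moduli strictly greater than 1? Yes.
Verdict: Stationary.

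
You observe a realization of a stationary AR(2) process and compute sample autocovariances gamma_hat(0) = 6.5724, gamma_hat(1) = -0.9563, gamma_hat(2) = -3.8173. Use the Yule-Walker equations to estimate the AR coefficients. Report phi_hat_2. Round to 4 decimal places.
\hat\phi_{2} = -0.6150

The Yule-Walker equations for an AR(p) process read, in matrix form,
  Gamma_p phi = r_p,   with   (Gamma_p)_{ij} = gamma(|i - j|),
                       (r_p)_i = gamma(i),   i,j = 1..p.
Substitute the sample gammas (Toeplitz matrix and right-hand side of size 2):
  Gamma_p = [[6.5724, -0.9563], [-0.9563, 6.5724]]
  r_p     = [-0.9563, -3.8173]
Written out:
  6.5724 phi_1 - 0.9563 phi_2 = -0.9563
  -0.9563 phi_1 + 6.5724 phi_2 = -3.8173
Solve by Cramer's rule:
  det = gamma(0)^2 - gamma(1)^2 = (6.5724)^2 - (-0.9563)^2 = 43.19644176 - 0.91450969 = 42.28193207
  phi_hat_1 = [gamma(1) gamma(0) - gamma(1) gamma(2)] / det = [(-0.9563)(6.5724) - (-0.9563)(-3.8173)] / 42.28193207 = -9.93567011 / 42.28193207 = -0.235
  phi_hat_2 = [gamma(0) gamma(2) - gamma(1)^2] / det = [(6.5724)(-3.8173) - (-0.9563)^2] / 42.28193207 = -26.00333221 / 42.28193207 = -0.615
So phi_hat = [-0.2350, -0.6150].
Therefore phi_hat_2 = -0.6150.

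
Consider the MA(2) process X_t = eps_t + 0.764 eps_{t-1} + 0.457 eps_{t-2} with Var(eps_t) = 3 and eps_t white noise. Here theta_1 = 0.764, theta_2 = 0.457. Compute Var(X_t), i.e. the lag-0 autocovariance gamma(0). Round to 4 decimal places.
\gamma(0) = 5.3776

For an MA(q) process X_t = eps_t + sum_i theta_i eps_{t-i} with
Var(eps_t) = sigma^2, the variance is
  gamma(0) = sigma^2 * (1 + sum_i theta_i^2).
  sum_i theta_i^2 = (0.764)^2 + (0.457)^2 = 0.583696 + 0.208849 = 0.792545.
  gamma(0) = 3 * (1 + 0.792545) = 3 * 1.792545 = 5.377635, which rounds to 5.3776.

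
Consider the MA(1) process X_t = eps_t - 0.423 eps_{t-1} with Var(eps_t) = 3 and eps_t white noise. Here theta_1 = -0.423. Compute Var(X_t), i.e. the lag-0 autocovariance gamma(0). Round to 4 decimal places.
\gamma(0) = 3.5368

For an MA(q) process X_t = eps_t + sum_i theta_i eps_{t-i} with
Var(eps_t) = sigma^2, the variance is
  gamma(0) = sigma^2 * (1 + sum_i theta_i^2).
  sum_i theta_i^2 = (-0.423)^2 = 0.178929.
  gamma(0) = 3 * (1 + 0.178929) = 3 * 1.178929 = 3.536787, which rounds to 3.5368.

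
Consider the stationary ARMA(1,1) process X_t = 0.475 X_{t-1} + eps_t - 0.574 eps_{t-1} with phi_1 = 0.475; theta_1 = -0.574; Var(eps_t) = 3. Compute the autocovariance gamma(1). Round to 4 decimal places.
\gamma(1) = -0.2790

Multiply the model equation by X_{t-k} and take expectations. With theta_0 = psi_0 = 1 and psi_j the MA(infinity) weights, this gives
  gamma(k) - sum_i phi_i gamma(k-i) = c_k,
  c_k = sigma^2 * sum_{j=k..q} theta_j psi_{j-k}   (c_k = 0 for k > q),
using gamma(-m) = gamma(m).
psi-weights needed (psi_j = theta_j + sum_i phi_i psi_{j-i}):
  psi_1 = theta_1 + phi_1 = -0.574 + (0.475) = -0.099
Right-hand sides:
  c_0 = sigma^2 (1 + theta_1 psi_1) = 3 * (1 + (-0.574)(-0.099)) = 3 * 1.056826 = 3.170478
  c_1 = sigma^2 theta_1 = 3 * (-0.574) = -1.722
  c_2 = 0
Equations for k = 0 and k = 1 (AR order 1):
  gamma(0) = phi_1 gamma(1) + c_0
  gamma(1) = phi_1 gamma(0) + c_1
Substituting the second into the first: gamma(0) (1 - phi_1^2) = c_0 + phi_1 c_1, so
  gamma(0) = (c_0 + phi_1 c_1) / (1 - phi_1^2) = (3.170478 + (0.475)(-1.722)) / (1 - (0.475)^2) = 2.352528 / 0.774375 = 3.03797.
  gamma(1) = phi_1 gamma(0) + c_1 = (0.475)(3.03797) + (-1.722) = -0.278964.
Therefore gamma(1) = -0.2790 (to 4 decimal places).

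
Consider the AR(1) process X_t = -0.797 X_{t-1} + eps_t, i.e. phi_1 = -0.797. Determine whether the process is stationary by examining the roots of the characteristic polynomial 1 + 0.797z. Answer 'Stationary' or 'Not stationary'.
\text{Stationary}

The AR(p) characteristic polynomial is P(z) = 1 + 0.797z.
Stationarity requires all roots to lie outside the unit circle, i.e. |z| > 1 for every root.
This is linear in z: 1 + (0.797) z = 0  =>  z = -1/(0.797) = -1.254705,  |z| = 1.254705.
Moduli of all roots: 1.2547.
All moduli strictly greater than 1? Yes.
Verdict: Stationary.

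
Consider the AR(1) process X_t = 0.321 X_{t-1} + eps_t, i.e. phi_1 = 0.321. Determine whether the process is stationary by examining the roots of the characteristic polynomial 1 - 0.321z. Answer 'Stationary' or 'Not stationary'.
\text{Stationary}

The AR(p) characteristic polynomial is P(z) = 1 - 0.321z.
Stationarity requires all roots to lie outside the unit circle, i.e. |z| > 1 for every root.
This is linear in z: 1 + (-0.321) z = 0  =>  z = -1/(-0.321) = 3.115265,  |z| = 3.115265.
Moduli of all roots: 3.1153.
All moduli strictly greater than 1? Yes.
Verdict: Stationary.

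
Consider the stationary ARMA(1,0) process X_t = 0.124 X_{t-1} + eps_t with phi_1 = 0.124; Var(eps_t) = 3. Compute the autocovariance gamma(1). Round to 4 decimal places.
\gamma(1) = 0.3778

Multiply the model equation by X_{t-k} and take expectations. With theta_0 = psi_0 = 1 and psi_j the MA(infinity) weights, this gives
  gamma(k) - sum_i phi_i gamma(k-i) = c_k,
  c_k = sigma^2 * sum_{j=k..q} theta_j psi_{j-k}   (c_k = 0 for k > q),
using gamma(-m) = gamma(m).
Pure AR (q = 0): c_0 = sigma^2 = 3, c_k = 0 for k >= 1.
Equations for k = 0 and k = 1 (AR order 1):
  gamma(0) = phi_1 gamma(1) + c_0
  gamma(1) = phi_1 gamma(0) + c_1
Substituting the second into the first: gamma(0) (1 - phi_1^2) = c_0 + phi_1 c_1, so
  gamma(0) = c_0 / (1 - phi_1^2) = 3 / (1 - (0.124)^2) = 3 / 0.984624 = 3.046848.
  gamma(1) = phi_1 gamma(0) = (0.124)(3.046848) = 0.377809.
Therefore gamma(1) = 0.3778 (to 4 decimal places).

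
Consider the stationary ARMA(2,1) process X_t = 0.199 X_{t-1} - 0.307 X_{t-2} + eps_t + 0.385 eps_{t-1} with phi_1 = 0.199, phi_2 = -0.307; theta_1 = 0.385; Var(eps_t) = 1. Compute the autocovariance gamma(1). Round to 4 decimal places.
\gamma(1) = 0.5123

Multiply the model equation by X_{t-k} and take expectations. With theta_0 = psi_0 = 1 and psi_j the MA(infinity) weights, this gives
  gamma(k) - sum_i phi_i gamma(k-i) = c_k,
  c_k = sigma^2 * sum_{j=k..q} theta_j psi_{j-k}   (c_k = 0 for k > q),
using gamma(-m) = gamma(m).
psi-weights needed (psi_j = theta_j + sum_i phi_i psi_{j-i}):
  psi_1 = theta_1 + phi_1 = 0.385 + (0.199) = 0.584
Right-hand sides:
  c_0 = sigma^2 (1 + theta_1 psi_1) = 1 * (1 + (0.385)(0.584)) = 1 * 1.22484 = 1.22484
  c_1 = sigma^2 theta_1 = 1 * (0.385) = 0.385
  c_2 = 0
Equations for k = 0, 1, 2 (AR order 2, c_2 = 0):
  (E0) gamma(0) = phi_1 gamma(1) + phi_2 gamma(2) + c_0
  (E1) gamma(1) = phi_1 gamma(0) + phi_2 gamma(1) + c_1
  (E2) gamma(2) = phi_1 gamma(1) + phi_2 gamma(0)
From (E1): gamma(1) = A gamma(0) + B with
  A = phi_1 / (1 - phi_2) = 0.199 / 1.307 = 0.152257,   B = c_1 / (1 - phi_2) = 0.385 / 1.307 = 0.294568.
Insert (E2) into (E0): gamma(0) (1 - phi_2^2) = phi_1 (1 + phi_2) gamma(1) + c_0.
  phi_1 (1 + phi_2) = (0.199)(0.693) = 0.137907,   1 - phi_2^2 = 0.905751.
Replace gamma(1) by A gamma(0) + B and collect gamma(0):
  gamma(0) [0.905751 - (0.137907)(0.152257)] = (0.137907)(0.294568) + 1.22484
  gamma(0) * 0.884754 = 1.265463
  gamma(0) = 1.265463 / 0.884754 = 1.4303.
  gamma(1) = A gamma(0) + B = (0.152257)(1.4303) + (0.294568) = 0.512341.
Therefore gamma(1) = 0.5123 (to 4 decimal places).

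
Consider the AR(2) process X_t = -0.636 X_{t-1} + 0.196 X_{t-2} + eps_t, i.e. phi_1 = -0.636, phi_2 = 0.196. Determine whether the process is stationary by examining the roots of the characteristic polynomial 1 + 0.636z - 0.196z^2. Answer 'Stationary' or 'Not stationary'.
\text{Stationary}

The AR(p) characteristic polynomial is P(z) = 1 + 0.636z - 0.196z^2.
Stationarity requires all roots to lie outside the unit circle, i.e. |z| > 1 for every root.
Set 1 + (0.636) z + (-0.196) z^2 = 0, i.e. a z^2 + b z + c = 0 with a = -0.196, b = 0.636, c = 1.
Discriminant D = b^2 - 4ac = (0.636)^2 - 4*(-0.196)*1 = 0.404496 - (-0.784) = 1.188496.
D >= 0, so the roots are real: z = (-b +/- sqrt(D)) / (2a) = (-0.636 +/- 1.090182) / (-0.392).
  z_1 = (-0.636 + 1.090182) / (-0.392) = -1.1586,   |z_1| = 1.1586.
  z_2 = (-0.636 - 1.090182) / (-0.392) = 4.4035,   |z_2| = 4.4035.
Moduli of all roots: 1.1586, 4.4035.
All moduli strictly greater than 1? Yes.
Verdict: Stationary.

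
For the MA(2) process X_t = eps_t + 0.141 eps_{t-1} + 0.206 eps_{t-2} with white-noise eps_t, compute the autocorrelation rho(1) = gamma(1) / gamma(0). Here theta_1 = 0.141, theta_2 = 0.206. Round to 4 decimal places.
\rho(1) = 0.1601

For an MA(q) process with theta_0 = 1, the autocovariance is
  gamma(k) = sigma^2 * sum_{i=0..q-k} theta_i * theta_{i+k},
and rho(k) = gamma(k) / gamma(0). Sigma^2 cancels.
  numerator   = (1)*(0.141) + (0.141)*(0.206) = 0.170046.
  denominator = (1)^2 + (0.141)^2 + (0.206)^2 = 1.062317.
  rho(1) = 0.170046 / 1.062317 = 0.1601.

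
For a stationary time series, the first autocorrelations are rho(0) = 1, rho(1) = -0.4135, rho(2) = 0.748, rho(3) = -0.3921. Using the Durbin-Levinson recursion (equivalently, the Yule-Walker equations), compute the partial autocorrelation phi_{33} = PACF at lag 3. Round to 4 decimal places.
\phi_{33} = -0.0240

The PACF at lag k is phi_{kk}, the last component of the solution
to the Yule-Walker system G_k phi = r_k where
  (G_k)_{ij} = rho(|i - j|), (r_k)_i = rho(i), i,j = 1..k.
Equivalently, Durbin-Levinson gives phi_{kk} iteratively:
  phi_{11} = rho(1)
  phi_{kk} = [rho(k) - sum_{j=1..k-1} phi_{k-1,j} rho(k-j)]
            / [1 - sum_{j=1..k-1} phi_{k-1,j} rho(j)],
  phi_{k,j} = phi_{k-1,j} - phi_{kk} phi_{k-1,k-j},  j = 1..k-1.
Step k = 1:
  phi_11 = rho(1) = -0.4135.
Step k = 2:
  phi_22 = [rho(2) - phi_11 rho(1)] / [1 - phi_11 rho(1)] = [0.748 - (-0.4135)(-0.4135)] / [1 - (-0.4135)(-0.4135)]
         = 0.57701775 / 0.82901775 = 0.696026.
  Update: phi_21 = phi_11 - phi_22 phi_11 = -0.4135 - (0.696026)(-0.4135) = -0.125693.
Step k = 3:
  phi_33 = [rho(3) - phi_21 rho(2) - phi_22 rho(1)] / [1 - phi_21 rho(1) - phi_22 rho(2)]
    numerator   = -0.3921 - (-0.125693)(0.748) - (0.696026)(-0.4135) = -0.01027472
    denominator = 1 - (-0.125693)(-0.4135) - (0.696026)(0.748) = 0.4273985
  phi_33 = -0.01027472 / 0.4273985 = -0.024.
Therefore phi_{33} = -0.0240.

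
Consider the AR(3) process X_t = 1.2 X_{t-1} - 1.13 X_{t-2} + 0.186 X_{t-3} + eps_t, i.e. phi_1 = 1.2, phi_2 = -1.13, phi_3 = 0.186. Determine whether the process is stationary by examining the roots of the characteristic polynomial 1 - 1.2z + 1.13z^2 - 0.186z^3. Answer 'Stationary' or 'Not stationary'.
\text{Stationary}

The AR(p) characteristic polynomial is P(z) = 1 - 1.2z + 1.13z^2 - 0.186z^3.
Stationarity requires all roots to lie outside the unit circle, i.e. |z| > 1 for every root.
Degree 3: look for a simple real root z0 first, then factor out (1 - z/z0) and solve the remaining quadratic.
Testing z0 = 5: P(5) = 1 + (-1.2)(5) + (1.13)(5)^2 + (-0.186)(5)^3
  = 1 + (-6) + (28.25) + (-23.25) = 0.  So z_0 = 5 is a root, |z_0| = 5.
Divide out the factor (1 - 0.2 z) = (1 - z/z0) (since 1/z0 = 0.2):
  P(z) = (1 - 0.2 z)(1 + (-1) z + (0.93) z^2)
  [check: z-coef -1 - (0.2) = -1.2; z^2-coef 0.93 - (0.2)(-1) = 1.13; z^3-coef -(0.2)(0.93) = -0.186.]
Remaining roots from the quadratic factor 1 + (-1) z + (0.93) z^2:
  Set 1 + (-1) z + (0.93) z^2 = 0, i.e. a z^2 + b z + c = 0 with a = 0.93, b = -1, c = 1.
  Discriminant D = b^2 - 4ac = (-1)^2 - 4*(0.93)*1 = 1 - (3.72) = -2.72.
  D < 0, so the roots are the complex-conjugate pair z = (-b +/- i sqrt(-D)) / (2a) = 0.5376 +/- 0.8867i.
  For a conjugate pair |z|^2 = z * conj(z) = (product of roots) = c/a = 1/(0.93) = 1.075269, so |z| = sqrt(1.075269) = 1.037 for both roots.
Moduli of all roots: 5.0000, 1.0370, 1.0370.
All moduli strictly greater than 1? Yes.
Verdict: Stationary.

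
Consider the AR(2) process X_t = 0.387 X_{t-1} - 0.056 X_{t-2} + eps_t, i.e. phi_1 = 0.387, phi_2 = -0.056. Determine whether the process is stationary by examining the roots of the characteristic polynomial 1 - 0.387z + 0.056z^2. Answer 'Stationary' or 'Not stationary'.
\text{Stationary}

The AR(p) characteristic polynomial is P(z) = 1 - 0.387z + 0.056z^2.
Stationarity requires all roots to lie outside the unit circle, i.e. |z| > 1 for every root.
Set 1 + (-0.387) z + (0.056) z^2 = 0, i.e. a z^2 + b z + c = 0 with a = 0.056, b = -0.387, c = 1.
Discriminant D = b^2 - 4ac = (-0.387)^2 - 4*(0.056)*1 = 0.149769 - (0.224) = -0.074231.
D < 0, so the roots are the complex-conjugate pair z = (-b +/- i sqrt(-D)) / (2a) = 3.4554 +/- 2.4326i.
For a conjugate pair |z|^2 = z * conj(z) = (product of roots) = c/a = 1/(0.056) = 17.857143, so |z| = sqrt(17.857143) = 4.2258 for both roots.
Moduli of all roots: 4.2258, 4.2258.
All moduli strictly greater than 1? Yes.
Verdict: Stationary.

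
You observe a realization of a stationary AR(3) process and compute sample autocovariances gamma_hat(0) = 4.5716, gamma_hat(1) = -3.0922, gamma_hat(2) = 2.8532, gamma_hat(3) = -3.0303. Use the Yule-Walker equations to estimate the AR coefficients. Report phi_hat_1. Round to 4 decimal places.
\hat\phi_{1} = -0.3670

The Yule-Walker equations for an AR(p) process read, in matrix form,
  Gamma_p phi = r_p,   with   (Gamma_p)_{ij} = gamma(|i - j|),
                       (r_p)_i = gamma(i),   i,j = 1..p.
Substitute the sample gammas (Toeplitz matrix and right-hand side of size 3):
  Gamma_p = [[4.5716, -3.0922, 2.8532], [-3.0922, 4.5716, -3.0922], [2.8532, -3.0922, 4.5716]]
  r_p     = [-3.0922, 2.8532, -3.0303]
Written out (R1..R3):
  (R1) 4.5716 phi_1 - 3.0922 phi_2 + 2.8532 phi_3 = -3.0922
  (R2) -3.0922 phi_1 + 4.5716 phi_2 - 3.0922 phi_3 = 2.8532
  (R3) 2.8532 phi_1 - 3.0922 phi_2 + 4.5716 phi_3 = -3.0303
Gaussian elimination:
  R2 <- R2 - (-3.0922/4.5716) R1 = R2 - (-0.676393) R1:  2.480056 phi_2 - 1.162314 phi_3 = 0.761656
  R3 <- R3 - (2.8532/4.5716) R1 = R3 - (0.624114) R1:  -1.162314 phi_2 + 2.790878 phi_3 = -1.100414
  R3 <- R3 - (-1.162314/2.480056) R2 = R3 - (-0.468665) R2:  2.246142 phi_3 = -0.743453
Back-substitution:
  phi_hat_3 = -0.743453 / 2.246142 = -0.330991
  phi_hat_2 = (0.761656 - (-1.162314)(-0.330991)) / 2.480056 = 0.151989
  phi_hat_1 = (-3.0922 - (-3.0922)(0.151989) - (2.8532)(-0.330991)) / 4.5716 = -0.367013
So phi_hat = [-0.3670, 0.1520, -0.3310].
Therefore phi_hat_1 = -0.3670.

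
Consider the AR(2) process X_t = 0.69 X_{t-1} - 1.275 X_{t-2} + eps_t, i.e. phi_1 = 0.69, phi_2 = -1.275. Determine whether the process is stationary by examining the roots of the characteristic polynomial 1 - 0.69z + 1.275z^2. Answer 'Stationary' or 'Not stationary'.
\text{Not stationary}

The AR(p) characteristic polynomial is P(z) = 1 - 0.69z + 1.275z^2.
Stationarity requires all roots to lie outside the unit circle, i.e. |z| > 1 for every root.
Set 1 + (-0.69) z + (1.275) z^2 = 0, i.e. a z^2 + b z + c = 0 with a = 1.275, b = -0.69, c = 1.
Discriminant D = b^2 - 4ac = (-0.69)^2 - 4*(1.275)*1 = 0.4761 - (5.1) = -4.6239.
D < 0, so the roots are the complex-conjugate pair z = (-b +/- i sqrt(-D)) / (2a) = 0.2706 +/- 0.8433i.
For a conjugate pair |z|^2 = z * conj(z) = (product of roots) = c/a = 1/(1.275) = 0.784314, so |z| = sqrt(0.784314) = 0.8856 for both roots.
Moduli of all roots: 0.8856, 0.8856.
All moduli strictly greater than 1? No.
Verdict: Not stationary.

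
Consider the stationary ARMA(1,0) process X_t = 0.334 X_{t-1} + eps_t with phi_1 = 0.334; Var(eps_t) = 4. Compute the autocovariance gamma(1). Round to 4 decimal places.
\gamma(1) = 1.5038

Multiply the model equation by X_{t-k} and take expectations. With theta_0 = psi_0 = 1 and psi_j the MA(infinity) weights, this gives
  gamma(k) - sum_i phi_i gamma(k-i) = c_k,
  c_k = sigma^2 * sum_{j=k..q} theta_j psi_{j-k}   (c_k = 0 for k > q),
using gamma(-m) = gamma(m).
Pure AR (q = 0): c_0 = sigma^2 = 4, c_k = 0 for k >= 1.
Equations for k = 0 and k = 1 (AR order 1):
  gamma(0) = phi_1 gamma(1) + c_0
  gamma(1) = phi_1 gamma(0) + c_1
Substituting the second into the first: gamma(0) (1 - phi_1^2) = c_0 + phi_1 c_1, so
  gamma(0) = c_0 / (1 - phi_1^2) = 4 / (1 - (0.334)^2) = 4 / 0.888444 = 4.502253.
  gamma(1) = phi_1 gamma(0) = (0.334)(4.502253) = 1.503753.
Therefore gamma(1) = 1.5038 (to 4 decimal places).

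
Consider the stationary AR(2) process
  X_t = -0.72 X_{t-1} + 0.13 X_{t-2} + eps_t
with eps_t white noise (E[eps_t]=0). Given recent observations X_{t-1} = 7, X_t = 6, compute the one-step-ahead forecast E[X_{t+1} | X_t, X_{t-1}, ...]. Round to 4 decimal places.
E[X_{t+1} \mid \mathcal F_t] = -3.4100

For an AR(p) model X_t = c + sum_i phi_i X_{t-i} + eps_t, the
one-step-ahead conditional mean is
  E[X_{t+1} | X_t, ...] = c + sum_i phi_i X_{t+1-i}.
Substitute known values:
  E[X_{t+1} | ...] = (-0.72) * (6) + (0.13) * (7)
                   = -3.4100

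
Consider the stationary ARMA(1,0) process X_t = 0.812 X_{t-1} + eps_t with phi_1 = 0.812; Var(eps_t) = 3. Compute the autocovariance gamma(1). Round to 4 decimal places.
\gamma(1) = 7.1509

Multiply the model equation by X_{t-k} and take expectations. With theta_0 = psi_0 = 1 and psi_j the MA(infinity) weights, this gives
  gamma(k) - sum_i phi_i gamma(k-i) = c_k,
  c_k = sigma^2 * sum_{j=k..q} theta_j psi_{j-k}   (c_k = 0 for k > q),
using gamma(-m) = gamma(m).
Pure AR (q = 0): c_0 = sigma^2 = 3, c_k = 0 for k >= 1.
Equations for k = 0 and k = 1 (AR order 1):
  gamma(0) = phi_1 gamma(1) + c_0
  gamma(1) = phi_1 gamma(0) + c_1
Substituting the second into the first: gamma(0) (1 - phi_1^2) = c_0 + phi_1 c_1, so
  gamma(0) = c_0 / (1 - phi_1^2) = 3 / (1 - (0.812)^2) = 3 / 0.340656 = 8.806538.
  gamma(1) = phi_1 gamma(0) = (0.812)(8.806538) = 7.150909.
Therefore gamma(1) = 7.1509 (to 4 decimal places).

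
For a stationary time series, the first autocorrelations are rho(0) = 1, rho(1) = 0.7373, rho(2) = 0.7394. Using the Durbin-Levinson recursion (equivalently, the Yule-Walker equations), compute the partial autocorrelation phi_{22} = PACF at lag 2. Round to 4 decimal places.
\phi_{22} = 0.4290

The PACF at lag k is phi_{kk}, the last component of the solution
to the Yule-Walker system G_k phi = r_k where
  (G_k)_{ij} = rho(|i - j|), (r_k)_i = rho(i), i,j = 1..k.
Equivalently, Durbin-Levinson gives phi_{kk} iteratively:
  phi_{11} = rho(1)
  phi_{kk} = [rho(k) - sum_{j=1..k-1} phi_{k-1,j} rho(k-j)]
            / [1 - sum_{j=1..k-1} phi_{k-1,j} rho(j)],
  phi_{k,j} = phi_{k-1,j} - phi_{kk} phi_{k-1,k-j},  j = 1..k-1.
Step k = 1:
  phi_11 = rho(1) = 0.7373.
Step k = 2:
  phi_22 = [rho(2) - phi_11 rho(1)] / [1 - phi_11 rho(1)] = [0.7394 - (0.7373)(0.7373)] / [1 - (0.7373)(0.7373)]
         = 0.19578871 / 0.45638871 = 0.429.
Therefore phi_{22} = 0.4290.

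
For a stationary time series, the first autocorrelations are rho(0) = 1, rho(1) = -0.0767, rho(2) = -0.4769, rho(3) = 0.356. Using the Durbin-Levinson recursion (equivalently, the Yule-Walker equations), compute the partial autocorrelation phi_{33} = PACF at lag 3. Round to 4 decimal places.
\phi_{33} = 0.3481

The PACF at lag k is phi_{kk}, the last component of the solution
to the Yule-Walker system G_k phi = r_k where
  (G_k)_{ij} = rho(|i - j|), (r_k)_i = rho(i), i,j = 1..k.
Equivalently, Durbin-Levinson gives phi_{kk} iteratively:
  phi_{11} = rho(1)
  phi_{kk} = [rho(k) - sum_{j=1..k-1} phi_{k-1,j} rho(k-j)]
            / [1 - sum_{j=1..k-1} phi_{k-1,j} rho(j)],
  phi_{k,j} = phi_{k-1,j} - phi_{kk} phi_{k-1,k-j},  j = 1..k-1.
Step k = 1:
  phi_11 = rho(1) = -0.0767.
Step k = 2:
  phi_22 = [rho(2) - phi_11 rho(1)] / [1 - phi_11 rho(1)] = [-0.4769 - (-0.0767)(-0.0767)] / [1 - (-0.0767)(-0.0767)]
         = -0.48278289 / 0.99411711 = -0.48564.
  Update: phi_21 = phi_11 - phi_22 phi_11 = -0.0767 - (-0.48564)(-0.0767) = -0.113949.
Step k = 3:
  phi_33 = [rho(3) - phi_21 rho(2) - phi_22 rho(1)] / [1 - phi_21 rho(1) - phi_22 rho(2)]
    numerator   = 0.356 - (-0.113949)(-0.4769) - (-0.48564)(-0.0767) = 0.26440935
    denominator = 1 - (-0.113949)(-0.0767) - (-0.48564)(-0.4769) = 0.7596585
  phi_33 = 0.26440935 / 0.7596585 = 0.3481.
Therefore phi_{33} = 0.3481.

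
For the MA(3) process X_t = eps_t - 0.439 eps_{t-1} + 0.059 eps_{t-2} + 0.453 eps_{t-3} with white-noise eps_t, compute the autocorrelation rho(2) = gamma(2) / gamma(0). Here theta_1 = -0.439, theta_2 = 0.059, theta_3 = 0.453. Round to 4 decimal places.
\rho(2) = -0.0998

For an MA(q) process with theta_0 = 1, the autocovariance is
  gamma(k) = sigma^2 * sum_{i=0..q-k} theta_i * theta_{i+k},
and rho(k) = gamma(k) / gamma(0). Sigma^2 cancels.
  numerator   = (1)*(0.059) + (-0.439)*(0.453) = -0.139867.
  denominator = (1)^2 + (-0.439)^2 + (0.059)^2 + (0.453)^2 = 1.401411.
  rho(2) = -0.139867 / 1.401411 = -0.0998.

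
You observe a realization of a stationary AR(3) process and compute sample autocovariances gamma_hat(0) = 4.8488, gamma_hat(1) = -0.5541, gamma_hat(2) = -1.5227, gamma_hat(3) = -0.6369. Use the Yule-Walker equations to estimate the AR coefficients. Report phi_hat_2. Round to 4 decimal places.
\hat\phi_{2} = -0.3690

The Yule-Walker equations for an AR(p) process read, in matrix form,
  Gamma_p phi = r_p,   with   (Gamma_p)_{ij} = gamma(|i - j|),
                       (r_p)_i = gamma(i),   i,j = 1..p.
Substitute the sample gammas (Toeplitz matrix and right-hand side of size 3):
  Gamma_p = [[4.8488, -0.5541, -1.5227], [-0.5541, 4.8488, -0.5541], [-1.5227, -0.5541, 4.8488]]
  r_p     = [-0.5541, -1.5227, -0.6369]
Written out (R1..R3):
  (R1) 4.8488 phi_1 - 0.5541 phi_2 - 1.5227 phi_3 = -0.5541
  (R2) -0.5541 phi_1 + 4.8488 phi_2 - 0.5541 phi_3 = -1.5227
  (R3) -1.5227 phi_1 - 0.5541 phi_2 + 4.8488 phi_3 = -0.6369
Gaussian elimination:
  R2 <- R2 - (-0.5541/4.8488) R1 = R2 - (-0.114276) R1:  4.78548 phi_2 - 0.728108 phi_3 = -1.58602
  R3 <- R3 - (-1.5227/4.8488) R1 = R3 - (-0.314036) R1:  -0.728108 phi_2 + 4.370617 phi_3 = -0.810908
  R3 <- R3 - (-0.728108/4.78548) R2 = R3 - (-0.152149) R2:  4.259836 phi_3 = -1.05222
Back-substitution:
  phi_hat_3 = -1.05222 / 4.259836 = -0.247009
  phi_hat_2 = (-1.58602 - (-0.728108)(-0.247009)) / 4.78548 = -0.369006
  phi_hat_1 = (-0.5541 - (-0.5541)(-0.369006) - (-1.5227)(-0.247009)) / 4.8488 = -0.234014
So phi_hat = [-0.2340, -0.3690, -0.2470].
Therefore phi_hat_2 = -0.3690.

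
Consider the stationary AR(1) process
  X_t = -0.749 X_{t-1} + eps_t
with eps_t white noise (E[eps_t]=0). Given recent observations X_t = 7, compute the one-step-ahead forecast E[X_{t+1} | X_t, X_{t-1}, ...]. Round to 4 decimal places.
E[X_{t+1} \mid \mathcal F_t] = -5.2430

For an AR(p) model X_t = c + sum_i phi_i X_{t-i} + eps_t, the
one-step-ahead conditional mean is
  E[X_{t+1} | X_t, ...] = c + sum_i phi_i X_{t+1-i}.
Substitute known values:
  E[X_{t+1} | ...] = (-0.749) * (7)
                   = -5.2430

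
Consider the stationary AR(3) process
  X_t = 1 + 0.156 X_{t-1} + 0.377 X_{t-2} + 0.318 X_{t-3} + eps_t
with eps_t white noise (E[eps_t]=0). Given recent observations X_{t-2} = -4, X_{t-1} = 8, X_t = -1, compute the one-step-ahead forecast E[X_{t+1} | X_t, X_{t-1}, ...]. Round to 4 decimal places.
E[X_{t+1} \mid \mathcal F_t] = 2.5880

For an AR(p) model X_t = c + sum_i phi_i X_{t-i} + eps_t, the
one-step-ahead conditional mean is
  E[X_{t+1} | X_t, ...] = c + sum_i phi_i X_{t+1-i}.
Substitute known values:
  E[X_{t+1} | ...] = 1 + (0.156) * (-1) + (0.377) * (8) + (0.318) * (-4)
                   = 2.5880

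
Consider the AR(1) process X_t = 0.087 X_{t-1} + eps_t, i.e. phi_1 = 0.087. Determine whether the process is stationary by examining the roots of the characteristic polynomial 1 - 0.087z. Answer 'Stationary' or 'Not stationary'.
\text{Stationary}

The AR(p) characteristic polynomial is P(z) = 1 - 0.087z.
Stationarity requires all roots to lie outside the unit circle, i.e. |z| > 1 for every root.
This is linear in z: 1 + (-0.087) z = 0  =>  z = -1/(-0.087) = 11.494253,  |z| = 11.494253.
Moduli of all roots: 11.4943.
All moduli strictly greater than 1? Yes.
Verdict: Stationary.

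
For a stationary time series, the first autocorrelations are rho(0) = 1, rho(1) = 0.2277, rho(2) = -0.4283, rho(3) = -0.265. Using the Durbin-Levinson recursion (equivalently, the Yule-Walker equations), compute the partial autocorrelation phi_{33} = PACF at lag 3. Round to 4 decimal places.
\phi_{33} = -0.0039

The PACF at lag k is phi_{kk}, the last component of the solution
to the Yule-Walker system G_k phi = r_k where
  (G_k)_{ij} = rho(|i - j|), (r_k)_i = rho(i), i,j = 1..k.
Equivalently, Durbin-Levinson gives phi_{kk} iteratively:
  phi_{11} = rho(1)
  phi_{kk} = [rho(k) - sum_{j=1..k-1} phi_{k-1,j} rho(k-j)]
            / [1 - sum_{j=1..k-1} phi_{k-1,j} rho(j)],
  phi_{k,j} = phi_{k-1,j} - phi_{kk} phi_{k-1,k-j},  j = 1..k-1.
Step k = 1:
  phi_11 = rho(1) = 0.2277.
Step k = 2:
  phi_22 = [rho(2) - phi_11 rho(1)] / [1 - phi_11 rho(1)] = [-0.4283 - (0.2277)(0.2277)] / [1 - (0.2277)(0.2277)]
         = -0.48014729 / 0.94815271 = -0.506403.
  Update: phi_21 = phi_11 - phi_22 phi_11 = 0.2277 - (-0.506403)(0.2277) = 0.343008.
Step k = 3:
  phi_33 = [rho(3) - phi_21 rho(2) - phi_22 rho(1)] / [1 - phi_21 rho(1) - phi_22 rho(2)]
    numerator   = -0.265 - (0.343008)(-0.4283) - (-0.506403)(0.2277) = -0.00278176
    denominator = 1 - (0.343008)(0.2277) - (-0.506403)(-0.4283) = 0.70500473
  phi_33 = -0.00278176 / 0.70500473 = -0.0039.
Therefore phi_{33} = -0.0039.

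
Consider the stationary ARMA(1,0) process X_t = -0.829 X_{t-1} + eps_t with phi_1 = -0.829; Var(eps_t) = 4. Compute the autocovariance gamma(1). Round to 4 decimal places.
\gamma(1) = -10.6024

Multiply the model equation by X_{t-k} and take expectations. With theta_0 = psi_0 = 1 and psi_j the MA(infinity) weights, this gives
  gamma(k) - sum_i phi_i gamma(k-i) = c_k,
  c_k = sigma^2 * sum_{j=k..q} theta_j psi_{j-k}   (c_k = 0 for k > q),
using gamma(-m) = gamma(m).
Pure AR (q = 0): c_0 = sigma^2 = 4, c_k = 0 for k >= 1.
Equations for k = 0 and k = 1 (AR order 1):
  gamma(0) = phi_1 gamma(1) + c_0
  gamma(1) = phi_1 gamma(0) + c_1
Substituting the second into the first: gamma(0) (1 - phi_1^2) = c_0 + phi_1 c_1, so
  gamma(0) = c_0 / (1 - phi_1^2) = 4 / (1 - (-0.829)^2) = 4 / 0.312759 = 12.7894.
  gamma(1) = phi_1 gamma(0) = (-0.829)(12.7894) = -10.602413.
Therefore gamma(1) = -10.6024 (to 4 decimal places).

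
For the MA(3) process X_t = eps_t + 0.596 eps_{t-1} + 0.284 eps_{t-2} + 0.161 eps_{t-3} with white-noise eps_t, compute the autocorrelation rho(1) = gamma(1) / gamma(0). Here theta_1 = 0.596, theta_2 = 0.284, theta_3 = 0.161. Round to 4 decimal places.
\rho(1) = 0.5548

For an MA(q) process with theta_0 = 1, the autocovariance is
  gamma(k) = sigma^2 * sum_{i=0..q-k} theta_i * theta_{i+k},
and rho(k) = gamma(k) / gamma(0). Sigma^2 cancels.
  numerator   = (1)*(0.596) + (0.596)*(0.284) + (0.284)*(0.161) = 0.810988.
  denominator = (1)^2 + (0.596)^2 + (0.284)^2 + (0.161)^2 = 1.461793.
  rho(1) = 0.810988 / 1.461793 = 0.5548.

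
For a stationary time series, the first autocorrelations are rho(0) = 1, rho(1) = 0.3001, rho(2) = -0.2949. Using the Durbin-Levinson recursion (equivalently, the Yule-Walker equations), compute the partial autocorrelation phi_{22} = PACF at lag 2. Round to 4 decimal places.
\phi_{22} = -0.4231

The PACF at lag k is phi_{kk}, the last component of the solution
to the Yule-Walker system G_k phi = r_k where
  (G_k)_{ij} = rho(|i - j|), (r_k)_i = rho(i), i,j = 1..k.
Equivalently, Durbin-Levinson gives phi_{kk} iteratively:
  phi_{11} = rho(1)
  phi_{kk} = [rho(k) - sum_{j=1..k-1} phi_{k-1,j} rho(k-j)]
            / [1 - sum_{j=1..k-1} phi_{k-1,j} rho(j)],
  phi_{k,j} = phi_{k-1,j} - phi_{kk} phi_{k-1,k-j},  j = 1..k-1.
Step k = 1:
  phi_11 = rho(1) = 0.3001.
Step k = 2:
  phi_22 = [rho(2) - phi_11 rho(1)] / [1 - phi_11 rho(1)] = [-0.2949 - (0.3001)(0.3001)] / [1 - (0.3001)(0.3001)]
         = -0.38496001 / 0.90993999 = -0.4231.
Therefore phi_{22} = -0.4231.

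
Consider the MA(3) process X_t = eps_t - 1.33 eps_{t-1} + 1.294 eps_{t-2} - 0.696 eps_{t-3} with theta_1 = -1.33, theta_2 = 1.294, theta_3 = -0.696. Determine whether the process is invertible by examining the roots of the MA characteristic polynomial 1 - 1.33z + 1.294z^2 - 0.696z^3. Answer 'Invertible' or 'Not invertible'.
\text{Invertible}

The MA(q) characteristic polynomial is P(z) = 1 - 1.33z + 1.294z^2 - 0.696z^3.
Invertibility requires all roots to lie outside the unit circle, i.e. |z| > 1 for every root.
Degree 3: look for a simple real root z0 first, then factor out (1 - z/z0) and solve the remaining quadratic.
Testing z0 = 1.25: P(1.25) = 1 + (-1.33)(1.25) + (1.294)(1.25)^2 + (-0.696)(1.25)^3
  = 1 + (-1.6625) + (2.021875) + (-1.359375) = 0.  So z_0 = 1.25 is a root, |z_0| = 1.25.
Divide out the factor (1 - 0.8 z) = (1 - z/z0) (since 1/z0 = 0.8):
  P(z) = (1 - 0.8 z)(1 + (-0.53) z + (0.87) z^2)
  [check: z-coef -0.53 - (0.8) = -1.33; z^2-coef 0.87 - (0.8)(-0.53) = 1.294; z^3-coef -(0.8)(0.87) = -0.696.]
Remaining roots from the quadratic factor 1 + (-0.53) z + (0.87) z^2:
  Set 1 + (-0.53) z + (0.87) z^2 = 0, i.e. a z^2 + b z + c = 0 with a = 0.87, b = -0.53, c = 1.
  Discriminant D = b^2 - 4ac = (-0.53)^2 - 4*(0.87)*1 = 0.2809 - (3.48) = -3.1991.
  D < 0, so the roots are the complex-conjugate pair z = (-b +/- i sqrt(-D)) / (2a) = 0.3046 +/- 1.0279i.
  For a conjugate pair |z|^2 = z * conj(z) = (product of roots) = c/a = 1/(0.87) = 1.149425, so |z| = sqrt(1.149425) = 1.0721 for both roots.
Moduli of all roots: 1.2500, 1.0721, 1.0721.
All moduli strictly greater than 1? Yes.
Verdict: Invertible.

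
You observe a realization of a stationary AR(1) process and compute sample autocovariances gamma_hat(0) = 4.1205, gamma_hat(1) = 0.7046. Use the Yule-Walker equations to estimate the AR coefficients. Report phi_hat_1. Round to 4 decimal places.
\hat\phi_{1} = 0.1710

The Yule-Walker equations for an AR(p) process read, in matrix form,
  Gamma_p phi = r_p,   with   (Gamma_p)_{ij} = gamma(|i - j|),
                       (r_p)_i = gamma(i),   i,j = 1..p.
Substitute the sample gammas (Toeplitz matrix and right-hand side of size 1):
  Gamma_p = [[4.1205]]
  r_p     = [0.7046]
With p = 1 this is the single equation gamma(0) phi_1 = gamma(1):
  phi_hat_1 = gamma(1) / gamma(0) = 0.7046 / 4.1205 = 0.1710.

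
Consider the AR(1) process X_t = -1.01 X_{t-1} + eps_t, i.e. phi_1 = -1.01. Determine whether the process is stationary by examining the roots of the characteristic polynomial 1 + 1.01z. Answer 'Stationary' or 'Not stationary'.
\text{Not stationary}

The AR(p) characteristic polynomial is P(z) = 1 + 1.01z.
Stationarity requires all roots to lie outside the unit circle, i.e. |z| > 1 for every root.
This is linear in z: 1 + (1.01) z = 0  =>  z = -1/(1.01) = -0.990099,  |z| = 0.990099.
Moduli of all roots: 0.9901.
All moduli strictly greater than 1? No.
Verdict: Not stationary.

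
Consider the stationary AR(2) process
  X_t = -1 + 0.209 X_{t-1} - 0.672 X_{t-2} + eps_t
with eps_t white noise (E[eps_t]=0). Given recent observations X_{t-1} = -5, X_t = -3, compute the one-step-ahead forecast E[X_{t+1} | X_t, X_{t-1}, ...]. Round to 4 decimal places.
E[X_{t+1} \mid \mathcal F_t] = 1.7330

For an AR(p) model X_t = c + sum_i phi_i X_{t-i} + eps_t, the
one-step-ahead conditional mean is
  E[X_{t+1} | X_t, ...] = c + sum_i phi_i X_{t+1-i}.
Substitute known values:
  E[X_{t+1} | ...] = -1 + (0.209) * (-3) + (-0.672) * (-5)
                   = 1.7330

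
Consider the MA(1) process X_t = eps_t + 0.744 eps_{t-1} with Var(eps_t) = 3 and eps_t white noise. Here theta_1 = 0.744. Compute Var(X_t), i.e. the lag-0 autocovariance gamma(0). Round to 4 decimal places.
\gamma(0) = 4.6606

For an MA(q) process X_t = eps_t + sum_i theta_i eps_{t-i} with
Var(eps_t) = sigma^2, the variance is
  gamma(0) = sigma^2 * (1 + sum_i theta_i^2).
  sum_i theta_i^2 = (0.744)^2 = 0.553536.
  gamma(0) = 3 * (1 + 0.553536) = 3 * 1.553536 = 4.660608, which rounds to 4.6606.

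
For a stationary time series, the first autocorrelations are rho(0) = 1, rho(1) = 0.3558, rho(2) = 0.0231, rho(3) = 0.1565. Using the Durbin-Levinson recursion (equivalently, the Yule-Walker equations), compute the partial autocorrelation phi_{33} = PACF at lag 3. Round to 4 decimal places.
\phi_{33} = 0.2200

The PACF at lag k is phi_{kk}, the last component of the solution
to the Yule-Walker system G_k phi = r_k where
  (G_k)_{ij} = rho(|i - j|), (r_k)_i = rho(i), i,j = 1..k.
Equivalently, Durbin-Levinson gives phi_{kk} iteratively:
  phi_{11} = rho(1)
  phi_{kk} = [rho(k) - sum_{j=1..k-1} phi_{k-1,j} rho(k-j)]
            / [1 - sum_{j=1..k-1} phi_{k-1,j} rho(j)],
  phi_{k,j} = phi_{k-1,j} - phi_{kk} phi_{k-1,k-j},  j = 1..k-1.
Step k = 1:
  phi_11 = rho(1) = 0.3558.
Step k = 2:
  phi_22 = [rho(2) - phi_11 rho(1)] / [1 - phi_11 rho(1)] = [0.0231 - (0.3558)(0.3558)] / [1 - (0.3558)(0.3558)]
         = -0.10349364 / 0.87340636 = -0.118494.
  Update: phi_21 = phi_11 - phi_22 phi_11 = 0.3558 - (-0.118494)(0.3558) = 0.39796.
Step k = 3:
  phi_33 = [rho(3) - phi_21 rho(2) - phi_22 rho(1)] / [1 - phi_21 rho(1) - phi_22 rho(2)]
    numerator   = 0.1565 - (0.39796)(0.0231) - (-0.118494)(0.3558) = 0.18946738
    denominator = 1 - (0.39796)(0.3558) - (-0.118494)(0.0231) = 0.86114296
  phi_33 = 0.18946738 / 0.86114296 = 0.22.
Therefore phi_{33} = 0.2200.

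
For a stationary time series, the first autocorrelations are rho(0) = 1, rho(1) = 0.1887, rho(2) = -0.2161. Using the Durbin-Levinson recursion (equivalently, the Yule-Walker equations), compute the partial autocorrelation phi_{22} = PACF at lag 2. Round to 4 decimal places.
\phi_{22} = -0.2610

The PACF at lag k is phi_{kk}, the last component of the solution
to the Yule-Walker system G_k phi = r_k where
  (G_k)_{ij} = rho(|i - j|), (r_k)_i = rho(i), i,j = 1..k.
Equivalently, Durbin-Levinson gives phi_{kk} iteratively:
  phi_{11} = rho(1)
  phi_{kk} = [rho(k) - sum_{j=1..k-1} phi_{k-1,j} rho(k-j)]
            / [1 - sum_{j=1..k-1} phi_{k-1,j} rho(j)],
  phi_{k,j} = phi_{k-1,j} - phi_{kk} phi_{k-1,k-j},  j = 1..k-1.
Step k = 1:
  phi_11 = rho(1) = 0.1887.
Step k = 2:
  phi_22 = [rho(2) - phi_11 rho(1)] / [1 - phi_11 rho(1)] = [-0.2161 - (0.1887)(0.1887)] / [1 - (0.1887)(0.1887)]
         = -0.25170769 / 0.96439231 = -0.261.
Therefore phi_{22} = -0.2610.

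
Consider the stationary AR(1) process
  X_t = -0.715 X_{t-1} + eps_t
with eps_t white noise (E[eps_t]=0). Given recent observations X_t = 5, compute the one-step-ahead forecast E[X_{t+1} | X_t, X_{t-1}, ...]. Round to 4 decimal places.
E[X_{t+1} \mid \mathcal F_t] = -3.5750

For an AR(p) model X_t = c + sum_i phi_i X_{t-i} + eps_t, the
one-step-ahead conditional mean is
  E[X_{t+1} | X_t, ...] = c + sum_i phi_i X_{t+1-i}.
Substitute known values:
  E[X_{t+1} | ...] = (-0.715) * (5)
                   = -3.5750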